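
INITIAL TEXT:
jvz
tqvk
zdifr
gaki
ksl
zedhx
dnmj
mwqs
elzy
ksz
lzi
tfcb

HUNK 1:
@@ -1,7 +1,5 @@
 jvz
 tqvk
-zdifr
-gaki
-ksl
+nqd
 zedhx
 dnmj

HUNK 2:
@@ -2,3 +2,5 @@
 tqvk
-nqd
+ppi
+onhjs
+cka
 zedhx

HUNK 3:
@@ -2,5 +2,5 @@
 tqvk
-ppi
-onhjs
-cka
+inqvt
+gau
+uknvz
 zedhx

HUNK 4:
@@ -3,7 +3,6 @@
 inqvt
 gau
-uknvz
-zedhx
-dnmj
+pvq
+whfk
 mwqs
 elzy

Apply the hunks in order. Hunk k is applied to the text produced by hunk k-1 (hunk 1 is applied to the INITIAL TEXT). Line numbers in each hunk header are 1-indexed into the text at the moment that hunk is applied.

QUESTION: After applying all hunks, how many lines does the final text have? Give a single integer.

Hunk 1: at line 1 remove [zdifr,gaki,ksl] add [nqd] -> 10 lines: jvz tqvk nqd zedhx dnmj mwqs elzy ksz lzi tfcb
Hunk 2: at line 2 remove [nqd] add [ppi,onhjs,cka] -> 12 lines: jvz tqvk ppi onhjs cka zedhx dnmj mwqs elzy ksz lzi tfcb
Hunk 3: at line 2 remove [ppi,onhjs,cka] add [inqvt,gau,uknvz] -> 12 lines: jvz tqvk inqvt gau uknvz zedhx dnmj mwqs elzy ksz lzi tfcb
Hunk 4: at line 3 remove [uknvz,zedhx,dnmj] add [pvq,whfk] -> 11 lines: jvz tqvk inqvt gau pvq whfk mwqs elzy ksz lzi tfcb
Final line count: 11

Answer: 11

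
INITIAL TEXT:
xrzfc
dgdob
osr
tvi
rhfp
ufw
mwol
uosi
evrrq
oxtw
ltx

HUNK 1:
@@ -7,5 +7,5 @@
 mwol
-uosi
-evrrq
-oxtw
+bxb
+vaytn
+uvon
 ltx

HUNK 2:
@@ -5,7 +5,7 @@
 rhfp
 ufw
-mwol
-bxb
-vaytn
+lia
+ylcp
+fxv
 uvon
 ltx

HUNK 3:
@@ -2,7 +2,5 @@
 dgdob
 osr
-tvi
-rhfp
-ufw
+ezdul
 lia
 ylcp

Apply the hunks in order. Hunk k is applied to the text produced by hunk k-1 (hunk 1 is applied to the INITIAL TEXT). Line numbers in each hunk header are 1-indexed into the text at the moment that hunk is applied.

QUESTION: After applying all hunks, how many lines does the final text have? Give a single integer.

Hunk 1: at line 7 remove [uosi,evrrq,oxtw] add [bxb,vaytn,uvon] -> 11 lines: xrzfc dgdob osr tvi rhfp ufw mwol bxb vaytn uvon ltx
Hunk 2: at line 5 remove [mwol,bxb,vaytn] add [lia,ylcp,fxv] -> 11 lines: xrzfc dgdob osr tvi rhfp ufw lia ylcp fxv uvon ltx
Hunk 3: at line 2 remove [tvi,rhfp,ufw] add [ezdul] -> 9 lines: xrzfc dgdob osr ezdul lia ylcp fxv uvon ltx
Final line count: 9

Answer: 9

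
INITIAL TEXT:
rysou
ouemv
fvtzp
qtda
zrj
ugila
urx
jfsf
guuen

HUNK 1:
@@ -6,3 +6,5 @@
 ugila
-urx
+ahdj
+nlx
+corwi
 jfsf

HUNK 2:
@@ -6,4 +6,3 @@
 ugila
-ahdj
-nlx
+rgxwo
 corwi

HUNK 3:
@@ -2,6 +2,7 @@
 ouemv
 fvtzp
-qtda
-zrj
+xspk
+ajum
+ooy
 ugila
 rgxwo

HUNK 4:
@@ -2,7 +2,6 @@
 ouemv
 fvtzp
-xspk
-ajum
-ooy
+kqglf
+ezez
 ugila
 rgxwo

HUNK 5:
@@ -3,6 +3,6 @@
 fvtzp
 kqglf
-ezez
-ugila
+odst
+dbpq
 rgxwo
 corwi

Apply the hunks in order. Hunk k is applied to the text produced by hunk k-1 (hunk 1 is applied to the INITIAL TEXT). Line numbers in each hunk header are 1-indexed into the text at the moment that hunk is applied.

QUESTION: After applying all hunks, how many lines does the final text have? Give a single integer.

Hunk 1: at line 6 remove [urx] add [ahdj,nlx,corwi] -> 11 lines: rysou ouemv fvtzp qtda zrj ugila ahdj nlx corwi jfsf guuen
Hunk 2: at line 6 remove [ahdj,nlx] add [rgxwo] -> 10 lines: rysou ouemv fvtzp qtda zrj ugila rgxwo corwi jfsf guuen
Hunk 3: at line 2 remove [qtda,zrj] add [xspk,ajum,ooy] -> 11 lines: rysou ouemv fvtzp xspk ajum ooy ugila rgxwo corwi jfsf guuen
Hunk 4: at line 2 remove [xspk,ajum,ooy] add [kqglf,ezez] -> 10 lines: rysou ouemv fvtzp kqglf ezez ugila rgxwo corwi jfsf guuen
Hunk 5: at line 3 remove [ezez,ugila] add [odst,dbpq] -> 10 lines: rysou ouemv fvtzp kqglf odst dbpq rgxwo corwi jfsf guuen
Final line count: 10

Answer: 10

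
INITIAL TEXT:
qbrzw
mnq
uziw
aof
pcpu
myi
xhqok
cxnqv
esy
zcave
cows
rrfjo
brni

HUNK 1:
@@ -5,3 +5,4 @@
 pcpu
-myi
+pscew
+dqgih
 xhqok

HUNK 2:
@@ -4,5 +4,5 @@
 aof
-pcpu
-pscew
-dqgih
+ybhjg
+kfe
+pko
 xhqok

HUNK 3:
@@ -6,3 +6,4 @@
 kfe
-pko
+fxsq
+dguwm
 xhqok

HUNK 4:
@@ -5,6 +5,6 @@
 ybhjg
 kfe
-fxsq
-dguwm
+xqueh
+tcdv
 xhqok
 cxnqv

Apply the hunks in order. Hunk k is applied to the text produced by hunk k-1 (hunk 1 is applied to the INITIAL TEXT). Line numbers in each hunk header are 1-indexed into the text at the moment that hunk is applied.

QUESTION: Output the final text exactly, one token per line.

Answer: qbrzw
mnq
uziw
aof
ybhjg
kfe
xqueh
tcdv
xhqok
cxnqv
esy
zcave
cows
rrfjo
brni

Derivation:
Hunk 1: at line 5 remove [myi] add [pscew,dqgih] -> 14 lines: qbrzw mnq uziw aof pcpu pscew dqgih xhqok cxnqv esy zcave cows rrfjo brni
Hunk 2: at line 4 remove [pcpu,pscew,dqgih] add [ybhjg,kfe,pko] -> 14 lines: qbrzw mnq uziw aof ybhjg kfe pko xhqok cxnqv esy zcave cows rrfjo brni
Hunk 3: at line 6 remove [pko] add [fxsq,dguwm] -> 15 lines: qbrzw mnq uziw aof ybhjg kfe fxsq dguwm xhqok cxnqv esy zcave cows rrfjo brni
Hunk 4: at line 5 remove [fxsq,dguwm] add [xqueh,tcdv] -> 15 lines: qbrzw mnq uziw aof ybhjg kfe xqueh tcdv xhqok cxnqv esy zcave cows rrfjo brni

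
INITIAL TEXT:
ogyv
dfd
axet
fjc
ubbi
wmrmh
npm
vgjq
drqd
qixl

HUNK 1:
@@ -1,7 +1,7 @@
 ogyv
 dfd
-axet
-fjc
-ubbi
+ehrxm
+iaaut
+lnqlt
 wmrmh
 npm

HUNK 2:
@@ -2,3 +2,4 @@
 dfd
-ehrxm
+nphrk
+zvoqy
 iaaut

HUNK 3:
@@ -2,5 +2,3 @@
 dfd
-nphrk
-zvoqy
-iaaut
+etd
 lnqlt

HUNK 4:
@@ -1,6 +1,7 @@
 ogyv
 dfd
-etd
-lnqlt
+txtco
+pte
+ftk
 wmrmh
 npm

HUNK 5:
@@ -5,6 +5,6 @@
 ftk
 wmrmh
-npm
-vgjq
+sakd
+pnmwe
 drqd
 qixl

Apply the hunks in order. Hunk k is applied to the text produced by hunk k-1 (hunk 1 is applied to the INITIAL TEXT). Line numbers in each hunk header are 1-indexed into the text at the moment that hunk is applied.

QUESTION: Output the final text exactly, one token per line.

Hunk 1: at line 1 remove [axet,fjc,ubbi] add [ehrxm,iaaut,lnqlt] -> 10 lines: ogyv dfd ehrxm iaaut lnqlt wmrmh npm vgjq drqd qixl
Hunk 2: at line 2 remove [ehrxm] add [nphrk,zvoqy] -> 11 lines: ogyv dfd nphrk zvoqy iaaut lnqlt wmrmh npm vgjq drqd qixl
Hunk 3: at line 2 remove [nphrk,zvoqy,iaaut] add [etd] -> 9 lines: ogyv dfd etd lnqlt wmrmh npm vgjq drqd qixl
Hunk 4: at line 1 remove [etd,lnqlt] add [txtco,pte,ftk] -> 10 lines: ogyv dfd txtco pte ftk wmrmh npm vgjq drqd qixl
Hunk 5: at line 5 remove [npm,vgjq] add [sakd,pnmwe] -> 10 lines: ogyv dfd txtco pte ftk wmrmh sakd pnmwe drqd qixl

Answer: ogyv
dfd
txtco
pte
ftk
wmrmh
sakd
pnmwe
drqd
qixl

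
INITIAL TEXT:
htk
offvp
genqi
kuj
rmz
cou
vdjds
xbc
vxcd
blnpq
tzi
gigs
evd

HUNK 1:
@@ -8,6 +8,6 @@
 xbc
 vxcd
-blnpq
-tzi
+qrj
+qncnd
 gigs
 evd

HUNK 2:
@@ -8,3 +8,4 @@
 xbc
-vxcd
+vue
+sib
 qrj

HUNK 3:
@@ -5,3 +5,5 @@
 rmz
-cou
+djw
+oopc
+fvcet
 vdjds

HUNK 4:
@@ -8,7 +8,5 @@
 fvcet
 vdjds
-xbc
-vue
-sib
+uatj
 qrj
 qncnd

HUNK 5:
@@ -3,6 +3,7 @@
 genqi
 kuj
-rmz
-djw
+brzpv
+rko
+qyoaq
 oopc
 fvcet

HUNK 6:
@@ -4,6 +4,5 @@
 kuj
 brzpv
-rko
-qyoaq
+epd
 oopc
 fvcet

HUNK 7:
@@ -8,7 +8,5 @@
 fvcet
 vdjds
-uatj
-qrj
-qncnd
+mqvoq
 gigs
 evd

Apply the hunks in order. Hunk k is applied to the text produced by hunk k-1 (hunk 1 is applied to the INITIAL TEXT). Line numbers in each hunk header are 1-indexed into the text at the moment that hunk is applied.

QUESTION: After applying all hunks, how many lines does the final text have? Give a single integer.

Answer: 12

Derivation:
Hunk 1: at line 8 remove [blnpq,tzi] add [qrj,qncnd] -> 13 lines: htk offvp genqi kuj rmz cou vdjds xbc vxcd qrj qncnd gigs evd
Hunk 2: at line 8 remove [vxcd] add [vue,sib] -> 14 lines: htk offvp genqi kuj rmz cou vdjds xbc vue sib qrj qncnd gigs evd
Hunk 3: at line 5 remove [cou] add [djw,oopc,fvcet] -> 16 lines: htk offvp genqi kuj rmz djw oopc fvcet vdjds xbc vue sib qrj qncnd gigs evd
Hunk 4: at line 8 remove [xbc,vue,sib] add [uatj] -> 14 lines: htk offvp genqi kuj rmz djw oopc fvcet vdjds uatj qrj qncnd gigs evd
Hunk 5: at line 3 remove [rmz,djw] add [brzpv,rko,qyoaq] -> 15 lines: htk offvp genqi kuj brzpv rko qyoaq oopc fvcet vdjds uatj qrj qncnd gigs evd
Hunk 6: at line 4 remove [rko,qyoaq] add [epd] -> 14 lines: htk offvp genqi kuj brzpv epd oopc fvcet vdjds uatj qrj qncnd gigs evd
Hunk 7: at line 8 remove [uatj,qrj,qncnd] add [mqvoq] -> 12 lines: htk offvp genqi kuj brzpv epd oopc fvcet vdjds mqvoq gigs evd
Final line count: 12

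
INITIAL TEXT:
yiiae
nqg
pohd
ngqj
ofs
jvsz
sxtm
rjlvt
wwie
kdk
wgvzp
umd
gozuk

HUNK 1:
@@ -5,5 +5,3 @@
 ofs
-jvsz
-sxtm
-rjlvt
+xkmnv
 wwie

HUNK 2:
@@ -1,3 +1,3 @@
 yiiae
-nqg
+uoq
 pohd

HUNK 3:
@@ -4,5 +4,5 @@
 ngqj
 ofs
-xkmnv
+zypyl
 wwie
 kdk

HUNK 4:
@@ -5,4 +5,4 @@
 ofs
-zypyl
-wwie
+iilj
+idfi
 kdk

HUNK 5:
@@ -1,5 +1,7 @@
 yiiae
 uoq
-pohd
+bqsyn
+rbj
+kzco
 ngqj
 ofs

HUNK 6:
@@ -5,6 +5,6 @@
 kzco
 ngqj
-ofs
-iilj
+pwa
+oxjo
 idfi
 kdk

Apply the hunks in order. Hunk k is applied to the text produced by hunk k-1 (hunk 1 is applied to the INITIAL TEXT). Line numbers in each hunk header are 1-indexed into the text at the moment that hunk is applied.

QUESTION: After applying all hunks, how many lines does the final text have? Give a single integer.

Hunk 1: at line 5 remove [jvsz,sxtm,rjlvt] add [xkmnv] -> 11 lines: yiiae nqg pohd ngqj ofs xkmnv wwie kdk wgvzp umd gozuk
Hunk 2: at line 1 remove [nqg] add [uoq] -> 11 lines: yiiae uoq pohd ngqj ofs xkmnv wwie kdk wgvzp umd gozuk
Hunk 3: at line 4 remove [xkmnv] add [zypyl] -> 11 lines: yiiae uoq pohd ngqj ofs zypyl wwie kdk wgvzp umd gozuk
Hunk 4: at line 5 remove [zypyl,wwie] add [iilj,idfi] -> 11 lines: yiiae uoq pohd ngqj ofs iilj idfi kdk wgvzp umd gozuk
Hunk 5: at line 1 remove [pohd] add [bqsyn,rbj,kzco] -> 13 lines: yiiae uoq bqsyn rbj kzco ngqj ofs iilj idfi kdk wgvzp umd gozuk
Hunk 6: at line 5 remove [ofs,iilj] add [pwa,oxjo] -> 13 lines: yiiae uoq bqsyn rbj kzco ngqj pwa oxjo idfi kdk wgvzp umd gozuk
Final line count: 13

Answer: 13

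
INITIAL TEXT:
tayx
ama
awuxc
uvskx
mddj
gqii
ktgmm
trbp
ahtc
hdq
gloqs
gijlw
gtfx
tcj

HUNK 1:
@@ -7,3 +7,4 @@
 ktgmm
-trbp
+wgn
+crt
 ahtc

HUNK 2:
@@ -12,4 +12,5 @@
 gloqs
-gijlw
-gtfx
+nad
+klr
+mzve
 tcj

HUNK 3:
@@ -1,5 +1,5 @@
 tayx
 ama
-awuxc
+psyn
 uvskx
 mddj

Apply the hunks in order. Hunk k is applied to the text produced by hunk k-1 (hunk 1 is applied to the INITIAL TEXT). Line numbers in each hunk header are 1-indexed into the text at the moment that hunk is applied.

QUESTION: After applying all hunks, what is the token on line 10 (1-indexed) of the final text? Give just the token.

Answer: ahtc

Derivation:
Hunk 1: at line 7 remove [trbp] add [wgn,crt] -> 15 lines: tayx ama awuxc uvskx mddj gqii ktgmm wgn crt ahtc hdq gloqs gijlw gtfx tcj
Hunk 2: at line 12 remove [gijlw,gtfx] add [nad,klr,mzve] -> 16 lines: tayx ama awuxc uvskx mddj gqii ktgmm wgn crt ahtc hdq gloqs nad klr mzve tcj
Hunk 3: at line 1 remove [awuxc] add [psyn] -> 16 lines: tayx ama psyn uvskx mddj gqii ktgmm wgn crt ahtc hdq gloqs nad klr mzve tcj
Final line 10: ahtc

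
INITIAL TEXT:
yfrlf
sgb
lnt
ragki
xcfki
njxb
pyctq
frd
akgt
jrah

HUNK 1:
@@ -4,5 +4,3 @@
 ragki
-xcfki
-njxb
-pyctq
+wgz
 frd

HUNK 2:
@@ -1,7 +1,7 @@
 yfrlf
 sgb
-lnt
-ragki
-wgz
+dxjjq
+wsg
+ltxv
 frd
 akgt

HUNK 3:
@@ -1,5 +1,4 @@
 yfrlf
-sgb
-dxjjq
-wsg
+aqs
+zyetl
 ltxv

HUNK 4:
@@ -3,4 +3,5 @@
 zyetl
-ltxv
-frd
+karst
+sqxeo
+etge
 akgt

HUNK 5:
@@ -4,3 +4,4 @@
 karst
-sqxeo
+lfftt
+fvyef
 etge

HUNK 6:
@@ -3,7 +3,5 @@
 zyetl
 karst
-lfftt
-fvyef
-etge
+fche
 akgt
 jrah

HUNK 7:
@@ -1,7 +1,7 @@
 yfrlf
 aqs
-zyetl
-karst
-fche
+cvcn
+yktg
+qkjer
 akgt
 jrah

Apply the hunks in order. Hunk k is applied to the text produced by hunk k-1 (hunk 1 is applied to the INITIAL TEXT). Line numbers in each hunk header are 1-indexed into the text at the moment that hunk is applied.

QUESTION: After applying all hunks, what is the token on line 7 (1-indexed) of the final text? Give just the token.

Answer: jrah

Derivation:
Hunk 1: at line 4 remove [xcfki,njxb,pyctq] add [wgz] -> 8 lines: yfrlf sgb lnt ragki wgz frd akgt jrah
Hunk 2: at line 1 remove [lnt,ragki,wgz] add [dxjjq,wsg,ltxv] -> 8 lines: yfrlf sgb dxjjq wsg ltxv frd akgt jrah
Hunk 3: at line 1 remove [sgb,dxjjq,wsg] add [aqs,zyetl] -> 7 lines: yfrlf aqs zyetl ltxv frd akgt jrah
Hunk 4: at line 3 remove [ltxv,frd] add [karst,sqxeo,etge] -> 8 lines: yfrlf aqs zyetl karst sqxeo etge akgt jrah
Hunk 5: at line 4 remove [sqxeo] add [lfftt,fvyef] -> 9 lines: yfrlf aqs zyetl karst lfftt fvyef etge akgt jrah
Hunk 6: at line 3 remove [lfftt,fvyef,etge] add [fche] -> 7 lines: yfrlf aqs zyetl karst fche akgt jrah
Hunk 7: at line 1 remove [zyetl,karst,fche] add [cvcn,yktg,qkjer] -> 7 lines: yfrlf aqs cvcn yktg qkjer akgt jrah
Final line 7: jrah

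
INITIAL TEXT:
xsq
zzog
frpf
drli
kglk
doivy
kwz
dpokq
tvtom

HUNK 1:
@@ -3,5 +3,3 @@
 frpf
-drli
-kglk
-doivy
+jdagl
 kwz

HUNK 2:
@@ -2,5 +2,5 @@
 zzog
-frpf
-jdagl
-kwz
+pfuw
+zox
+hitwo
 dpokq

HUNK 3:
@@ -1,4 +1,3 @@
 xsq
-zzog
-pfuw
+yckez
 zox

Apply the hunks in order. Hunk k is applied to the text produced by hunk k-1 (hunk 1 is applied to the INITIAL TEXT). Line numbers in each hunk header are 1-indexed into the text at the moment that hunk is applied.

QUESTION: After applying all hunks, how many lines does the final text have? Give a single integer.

Answer: 6

Derivation:
Hunk 1: at line 3 remove [drli,kglk,doivy] add [jdagl] -> 7 lines: xsq zzog frpf jdagl kwz dpokq tvtom
Hunk 2: at line 2 remove [frpf,jdagl,kwz] add [pfuw,zox,hitwo] -> 7 lines: xsq zzog pfuw zox hitwo dpokq tvtom
Hunk 3: at line 1 remove [zzog,pfuw] add [yckez] -> 6 lines: xsq yckez zox hitwo dpokq tvtom
Final line count: 6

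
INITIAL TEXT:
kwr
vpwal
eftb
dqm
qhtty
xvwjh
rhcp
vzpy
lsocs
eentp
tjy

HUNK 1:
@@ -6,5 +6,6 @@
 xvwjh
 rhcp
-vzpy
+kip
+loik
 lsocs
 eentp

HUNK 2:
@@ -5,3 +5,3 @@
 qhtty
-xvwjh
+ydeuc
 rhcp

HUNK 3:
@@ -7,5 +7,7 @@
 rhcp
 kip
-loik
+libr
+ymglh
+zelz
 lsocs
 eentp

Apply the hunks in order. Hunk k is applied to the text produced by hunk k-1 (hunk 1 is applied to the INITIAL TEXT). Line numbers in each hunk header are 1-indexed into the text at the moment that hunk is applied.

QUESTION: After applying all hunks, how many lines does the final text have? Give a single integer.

Hunk 1: at line 6 remove [vzpy] add [kip,loik] -> 12 lines: kwr vpwal eftb dqm qhtty xvwjh rhcp kip loik lsocs eentp tjy
Hunk 2: at line 5 remove [xvwjh] add [ydeuc] -> 12 lines: kwr vpwal eftb dqm qhtty ydeuc rhcp kip loik lsocs eentp tjy
Hunk 3: at line 7 remove [loik] add [libr,ymglh,zelz] -> 14 lines: kwr vpwal eftb dqm qhtty ydeuc rhcp kip libr ymglh zelz lsocs eentp tjy
Final line count: 14

Answer: 14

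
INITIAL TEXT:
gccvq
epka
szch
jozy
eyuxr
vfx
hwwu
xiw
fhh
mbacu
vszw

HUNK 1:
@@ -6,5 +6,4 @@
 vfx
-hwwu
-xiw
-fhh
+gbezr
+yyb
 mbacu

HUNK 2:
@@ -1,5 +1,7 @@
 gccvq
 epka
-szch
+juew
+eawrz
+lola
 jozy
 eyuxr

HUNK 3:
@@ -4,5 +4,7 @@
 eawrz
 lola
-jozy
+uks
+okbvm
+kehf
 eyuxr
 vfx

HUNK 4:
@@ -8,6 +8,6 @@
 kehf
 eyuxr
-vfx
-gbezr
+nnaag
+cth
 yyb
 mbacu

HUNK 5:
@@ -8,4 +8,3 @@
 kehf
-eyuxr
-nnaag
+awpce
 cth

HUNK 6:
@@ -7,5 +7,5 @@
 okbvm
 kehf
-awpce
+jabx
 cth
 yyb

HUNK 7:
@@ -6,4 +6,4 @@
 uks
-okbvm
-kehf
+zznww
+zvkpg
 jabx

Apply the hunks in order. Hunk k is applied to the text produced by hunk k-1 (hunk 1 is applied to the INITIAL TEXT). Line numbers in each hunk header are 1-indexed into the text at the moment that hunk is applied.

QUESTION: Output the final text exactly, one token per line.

Answer: gccvq
epka
juew
eawrz
lola
uks
zznww
zvkpg
jabx
cth
yyb
mbacu
vszw

Derivation:
Hunk 1: at line 6 remove [hwwu,xiw,fhh] add [gbezr,yyb] -> 10 lines: gccvq epka szch jozy eyuxr vfx gbezr yyb mbacu vszw
Hunk 2: at line 1 remove [szch] add [juew,eawrz,lola] -> 12 lines: gccvq epka juew eawrz lola jozy eyuxr vfx gbezr yyb mbacu vszw
Hunk 3: at line 4 remove [jozy] add [uks,okbvm,kehf] -> 14 lines: gccvq epka juew eawrz lola uks okbvm kehf eyuxr vfx gbezr yyb mbacu vszw
Hunk 4: at line 8 remove [vfx,gbezr] add [nnaag,cth] -> 14 lines: gccvq epka juew eawrz lola uks okbvm kehf eyuxr nnaag cth yyb mbacu vszw
Hunk 5: at line 8 remove [eyuxr,nnaag] add [awpce] -> 13 lines: gccvq epka juew eawrz lola uks okbvm kehf awpce cth yyb mbacu vszw
Hunk 6: at line 7 remove [awpce] add [jabx] -> 13 lines: gccvq epka juew eawrz lola uks okbvm kehf jabx cth yyb mbacu vszw
Hunk 7: at line 6 remove [okbvm,kehf] add [zznww,zvkpg] -> 13 lines: gccvq epka juew eawrz lola uks zznww zvkpg jabx cth yyb mbacu vszw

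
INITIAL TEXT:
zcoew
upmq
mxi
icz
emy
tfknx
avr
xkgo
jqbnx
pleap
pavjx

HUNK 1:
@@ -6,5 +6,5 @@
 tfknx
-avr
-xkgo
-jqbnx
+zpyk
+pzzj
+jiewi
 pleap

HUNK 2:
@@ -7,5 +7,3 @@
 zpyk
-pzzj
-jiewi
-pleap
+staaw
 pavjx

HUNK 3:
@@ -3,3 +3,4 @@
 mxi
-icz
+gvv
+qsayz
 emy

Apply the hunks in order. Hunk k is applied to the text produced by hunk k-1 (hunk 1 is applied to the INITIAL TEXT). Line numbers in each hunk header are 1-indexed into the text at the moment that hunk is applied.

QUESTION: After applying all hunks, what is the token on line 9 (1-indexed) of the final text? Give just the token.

Answer: staaw

Derivation:
Hunk 1: at line 6 remove [avr,xkgo,jqbnx] add [zpyk,pzzj,jiewi] -> 11 lines: zcoew upmq mxi icz emy tfknx zpyk pzzj jiewi pleap pavjx
Hunk 2: at line 7 remove [pzzj,jiewi,pleap] add [staaw] -> 9 lines: zcoew upmq mxi icz emy tfknx zpyk staaw pavjx
Hunk 3: at line 3 remove [icz] add [gvv,qsayz] -> 10 lines: zcoew upmq mxi gvv qsayz emy tfknx zpyk staaw pavjx
Final line 9: staaw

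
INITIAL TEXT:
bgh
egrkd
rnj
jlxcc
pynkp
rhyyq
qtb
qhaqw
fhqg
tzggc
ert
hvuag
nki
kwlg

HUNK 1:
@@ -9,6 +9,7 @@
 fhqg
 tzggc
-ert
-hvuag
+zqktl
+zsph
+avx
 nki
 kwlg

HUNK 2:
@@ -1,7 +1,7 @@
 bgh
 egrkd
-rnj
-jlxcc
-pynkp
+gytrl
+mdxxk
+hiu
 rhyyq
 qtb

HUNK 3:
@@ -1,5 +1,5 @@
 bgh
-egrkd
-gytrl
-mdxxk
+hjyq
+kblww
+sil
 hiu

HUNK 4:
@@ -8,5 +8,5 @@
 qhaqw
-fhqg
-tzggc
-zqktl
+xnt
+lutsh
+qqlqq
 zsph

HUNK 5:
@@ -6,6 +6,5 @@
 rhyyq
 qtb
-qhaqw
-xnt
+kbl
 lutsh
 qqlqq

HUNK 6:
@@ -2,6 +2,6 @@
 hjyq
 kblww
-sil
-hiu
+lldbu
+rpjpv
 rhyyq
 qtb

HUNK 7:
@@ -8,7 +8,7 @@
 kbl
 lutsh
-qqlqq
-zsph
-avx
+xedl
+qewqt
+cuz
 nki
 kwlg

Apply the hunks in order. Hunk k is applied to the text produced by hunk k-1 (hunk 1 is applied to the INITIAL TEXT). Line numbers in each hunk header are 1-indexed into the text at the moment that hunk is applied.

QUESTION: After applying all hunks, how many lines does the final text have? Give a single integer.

Answer: 14

Derivation:
Hunk 1: at line 9 remove [ert,hvuag] add [zqktl,zsph,avx] -> 15 lines: bgh egrkd rnj jlxcc pynkp rhyyq qtb qhaqw fhqg tzggc zqktl zsph avx nki kwlg
Hunk 2: at line 1 remove [rnj,jlxcc,pynkp] add [gytrl,mdxxk,hiu] -> 15 lines: bgh egrkd gytrl mdxxk hiu rhyyq qtb qhaqw fhqg tzggc zqktl zsph avx nki kwlg
Hunk 3: at line 1 remove [egrkd,gytrl,mdxxk] add [hjyq,kblww,sil] -> 15 lines: bgh hjyq kblww sil hiu rhyyq qtb qhaqw fhqg tzggc zqktl zsph avx nki kwlg
Hunk 4: at line 8 remove [fhqg,tzggc,zqktl] add [xnt,lutsh,qqlqq] -> 15 lines: bgh hjyq kblww sil hiu rhyyq qtb qhaqw xnt lutsh qqlqq zsph avx nki kwlg
Hunk 5: at line 6 remove [qhaqw,xnt] add [kbl] -> 14 lines: bgh hjyq kblww sil hiu rhyyq qtb kbl lutsh qqlqq zsph avx nki kwlg
Hunk 6: at line 2 remove [sil,hiu] add [lldbu,rpjpv] -> 14 lines: bgh hjyq kblww lldbu rpjpv rhyyq qtb kbl lutsh qqlqq zsph avx nki kwlg
Hunk 7: at line 8 remove [qqlqq,zsph,avx] add [xedl,qewqt,cuz] -> 14 lines: bgh hjyq kblww lldbu rpjpv rhyyq qtb kbl lutsh xedl qewqt cuz nki kwlg
Final line count: 14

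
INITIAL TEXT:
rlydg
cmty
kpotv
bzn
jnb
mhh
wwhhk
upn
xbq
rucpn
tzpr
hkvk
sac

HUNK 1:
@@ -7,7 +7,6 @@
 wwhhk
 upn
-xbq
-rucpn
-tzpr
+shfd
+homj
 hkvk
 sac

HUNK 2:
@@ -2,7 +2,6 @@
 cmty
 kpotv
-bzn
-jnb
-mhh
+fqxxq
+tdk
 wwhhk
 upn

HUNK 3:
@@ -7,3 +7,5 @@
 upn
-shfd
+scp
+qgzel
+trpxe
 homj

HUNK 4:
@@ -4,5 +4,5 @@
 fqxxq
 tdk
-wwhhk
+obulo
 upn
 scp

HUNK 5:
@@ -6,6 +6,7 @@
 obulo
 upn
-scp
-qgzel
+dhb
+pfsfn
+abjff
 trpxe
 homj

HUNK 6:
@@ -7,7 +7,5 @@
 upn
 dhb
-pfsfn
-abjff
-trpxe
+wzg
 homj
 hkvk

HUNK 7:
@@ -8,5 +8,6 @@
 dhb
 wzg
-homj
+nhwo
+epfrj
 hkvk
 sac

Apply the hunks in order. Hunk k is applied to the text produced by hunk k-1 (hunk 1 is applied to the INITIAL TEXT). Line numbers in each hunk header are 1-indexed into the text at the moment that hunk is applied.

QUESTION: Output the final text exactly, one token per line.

Answer: rlydg
cmty
kpotv
fqxxq
tdk
obulo
upn
dhb
wzg
nhwo
epfrj
hkvk
sac

Derivation:
Hunk 1: at line 7 remove [xbq,rucpn,tzpr] add [shfd,homj] -> 12 lines: rlydg cmty kpotv bzn jnb mhh wwhhk upn shfd homj hkvk sac
Hunk 2: at line 2 remove [bzn,jnb,mhh] add [fqxxq,tdk] -> 11 lines: rlydg cmty kpotv fqxxq tdk wwhhk upn shfd homj hkvk sac
Hunk 3: at line 7 remove [shfd] add [scp,qgzel,trpxe] -> 13 lines: rlydg cmty kpotv fqxxq tdk wwhhk upn scp qgzel trpxe homj hkvk sac
Hunk 4: at line 4 remove [wwhhk] add [obulo] -> 13 lines: rlydg cmty kpotv fqxxq tdk obulo upn scp qgzel trpxe homj hkvk sac
Hunk 5: at line 6 remove [scp,qgzel] add [dhb,pfsfn,abjff] -> 14 lines: rlydg cmty kpotv fqxxq tdk obulo upn dhb pfsfn abjff trpxe homj hkvk sac
Hunk 6: at line 7 remove [pfsfn,abjff,trpxe] add [wzg] -> 12 lines: rlydg cmty kpotv fqxxq tdk obulo upn dhb wzg homj hkvk sac
Hunk 7: at line 8 remove [homj] add [nhwo,epfrj] -> 13 lines: rlydg cmty kpotv fqxxq tdk obulo upn dhb wzg nhwo epfrj hkvk sac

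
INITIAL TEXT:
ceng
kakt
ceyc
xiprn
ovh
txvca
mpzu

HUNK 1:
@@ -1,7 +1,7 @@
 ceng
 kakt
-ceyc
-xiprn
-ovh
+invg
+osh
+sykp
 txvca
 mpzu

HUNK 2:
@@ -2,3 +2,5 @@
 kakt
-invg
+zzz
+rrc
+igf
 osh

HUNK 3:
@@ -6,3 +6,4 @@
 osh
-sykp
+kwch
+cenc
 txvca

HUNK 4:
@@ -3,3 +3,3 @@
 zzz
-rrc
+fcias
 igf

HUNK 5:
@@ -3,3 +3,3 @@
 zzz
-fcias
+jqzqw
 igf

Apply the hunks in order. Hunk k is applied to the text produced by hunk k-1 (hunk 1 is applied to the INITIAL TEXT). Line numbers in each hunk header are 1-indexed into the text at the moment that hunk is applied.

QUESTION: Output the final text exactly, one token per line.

Answer: ceng
kakt
zzz
jqzqw
igf
osh
kwch
cenc
txvca
mpzu

Derivation:
Hunk 1: at line 1 remove [ceyc,xiprn,ovh] add [invg,osh,sykp] -> 7 lines: ceng kakt invg osh sykp txvca mpzu
Hunk 2: at line 2 remove [invg] add [zzz,rrc,igf] -> 9 lines: ceng kakt zzz rrc igf osh sykp txvca mpzu
Hunk 3: at line 6 remove [sykp] add [kwch,cenc] -> 10 lines: ceng kakt zzz rrc igf osh kwch cenc txvca mpzu
Hunk 4: at line 3 remove [rrc] add [fcias] -> 10 lines: ceng kakt zzz fcias igf osh kwch cenc txvca mpzu
Hunk 5: at line 3 remove [fcias] add [jqzqw] -> 10 lines: ceng kakt zzz jqzqw igf osh kwch cenc txvca mpzu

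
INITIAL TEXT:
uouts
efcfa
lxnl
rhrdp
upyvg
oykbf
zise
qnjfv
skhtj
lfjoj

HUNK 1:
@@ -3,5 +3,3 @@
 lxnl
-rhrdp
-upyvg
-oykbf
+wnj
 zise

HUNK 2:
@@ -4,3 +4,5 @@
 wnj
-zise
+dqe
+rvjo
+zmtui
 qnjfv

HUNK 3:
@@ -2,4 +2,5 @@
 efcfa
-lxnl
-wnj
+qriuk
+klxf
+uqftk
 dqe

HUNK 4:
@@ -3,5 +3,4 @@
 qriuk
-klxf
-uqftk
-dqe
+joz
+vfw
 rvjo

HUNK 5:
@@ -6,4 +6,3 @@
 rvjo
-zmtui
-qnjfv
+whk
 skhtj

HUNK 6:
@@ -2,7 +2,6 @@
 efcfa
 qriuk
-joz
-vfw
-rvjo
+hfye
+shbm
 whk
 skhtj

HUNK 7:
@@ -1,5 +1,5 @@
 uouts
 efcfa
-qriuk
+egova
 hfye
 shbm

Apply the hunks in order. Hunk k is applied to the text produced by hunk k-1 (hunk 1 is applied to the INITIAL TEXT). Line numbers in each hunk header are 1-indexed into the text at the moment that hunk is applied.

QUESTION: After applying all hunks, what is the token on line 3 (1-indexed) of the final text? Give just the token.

Hunk 1: at line 3 remove [rhrdp,upyvg,oykbf] add [wnj] -> 8 lines: uouts efcfa lxnl wnj zise qnjfv skhtj lfjoj
Hunk 2: at line 4 remove [zise] add [dqe,rvjo,zmtui] -> 10 lines: uouts efcfa lxnl wnj dqe rvjo zmtui qnjfv skhtj lfjoj
Hunk 3: at line 2 remove [lxnl,wnj] add [qriuk,klxf,uqftk] -> 11 lines: uouts efcfa qriuk klxf uqftk dqe rvjo zmtui qnjfv skhtj lfjoj
Hunk 4: at line 3 remove [klxf,uqftk,dqe] add [joz,vfw] -> 10 lines: uouts efcfa qriuk joz vfw rvjo zmtui qnjfv skhtj lfjoj
Hunk 5: at line 6 remove [zmtui,qnjfv] add [whk] -> 9 lines: uouts efcfa qriuk joz vfw rvjo whk skhtj lfjoj
Hunk 6: at line 2 remove [joz,vfw,rvjo] add [hfye,shbm] -> 8 lines: uouts efcfa qriuk hfye shbm whk skhtj lfjoj
Hunk 7: at line 1 remove [qriuk] add [egova] -> 8 lines: uouts efcfa egova hfye shbm whk skhtj lfjoj
Final line 3: egova

Answer: egova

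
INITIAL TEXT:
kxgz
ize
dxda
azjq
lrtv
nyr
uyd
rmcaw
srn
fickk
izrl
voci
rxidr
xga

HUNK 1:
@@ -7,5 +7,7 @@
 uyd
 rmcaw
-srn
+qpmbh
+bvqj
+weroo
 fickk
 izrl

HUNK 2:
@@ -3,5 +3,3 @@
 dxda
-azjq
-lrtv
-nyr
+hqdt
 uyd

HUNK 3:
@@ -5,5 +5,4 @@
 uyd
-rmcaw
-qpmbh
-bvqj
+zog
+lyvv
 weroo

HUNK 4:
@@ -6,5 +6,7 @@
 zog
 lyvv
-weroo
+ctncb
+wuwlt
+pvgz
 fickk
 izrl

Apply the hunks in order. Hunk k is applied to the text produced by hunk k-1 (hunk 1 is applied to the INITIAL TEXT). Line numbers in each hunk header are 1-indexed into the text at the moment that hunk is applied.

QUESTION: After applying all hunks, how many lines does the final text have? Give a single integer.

Hunk 1: at line 7 remove [srn] add [qpmbh,bvqj,weroo] -> 16 lines: kxgz ize dxda azjq lrtv nyr uyd rmcaw qpmbh bvqj weroo fickk izrl voci rxidr xga
Hunk 2: at line 3 remove [azjq,lrtv,nyr] add [hqdt] -> 14 lines: kxgz ize dxda hqdt uyd rmcaw qpmbh bvqj weroo fickk izrl voci rxidr xga
Hunk 3: at line 5 remove [rmcaw,qpmbh,bvqj] add [zog,lyvv] -> 13 lines: kxgz ize dxda hqdt uyd zog lyvv weroo fickk izrl voci rxidr xga
Hunk 4: at line 6 remove [weroo] add [ctncb,wuwlt,pvgz] -> 15 lines: kxgz ize dxda hqdt uyd zog lyvv ctncb wuwlt pvgz fickk izrl voci rxidr xga
Final line count: 15

Answer: 15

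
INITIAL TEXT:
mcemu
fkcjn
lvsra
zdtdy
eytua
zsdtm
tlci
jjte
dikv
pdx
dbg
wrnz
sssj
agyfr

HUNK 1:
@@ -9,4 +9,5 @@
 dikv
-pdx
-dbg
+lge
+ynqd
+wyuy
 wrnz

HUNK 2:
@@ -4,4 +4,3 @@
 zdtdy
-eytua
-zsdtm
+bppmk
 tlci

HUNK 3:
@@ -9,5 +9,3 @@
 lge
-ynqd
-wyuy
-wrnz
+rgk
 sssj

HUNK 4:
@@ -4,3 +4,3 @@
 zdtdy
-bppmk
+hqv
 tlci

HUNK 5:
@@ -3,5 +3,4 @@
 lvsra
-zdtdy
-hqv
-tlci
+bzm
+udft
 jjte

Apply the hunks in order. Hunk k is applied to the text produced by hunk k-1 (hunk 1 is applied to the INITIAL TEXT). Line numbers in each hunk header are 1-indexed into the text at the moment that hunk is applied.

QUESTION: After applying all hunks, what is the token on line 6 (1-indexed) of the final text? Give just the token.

Hunk 1: at line 9 remove [pdx,dbg] add [lge,ynqd,wyuy] -> 15 lines: mcemu fkcjn lvsra zdtdy eytua zsdtm tlci jjte dikv lge ynqd wyuy wrnz sssj agyfr
Hunk 2: at line 4 remove [eytua,zsdtm] add [bppmk] -> 14 lines: mcemu fkcjn lvsra zdtdy bppmk tlci jjte dikv lge ynqd wyuy wrnz sssj agyfr
Hunk 3: at line 9 remove [ynqd,wyuy,wrnz] add [rgk] -> 12 lines: mcemu fkcjn lvsra zdtdy bppmk tlci jjte dikv lge rgk sssj agyfr
Hunk 4: at line 4 remove [bppmk] add [hqv] -> 12 lines: mcemu fkcjn lvsra zdtdy hqv tlci jjte dikv lge rgk sssj agyfr
Hunk 5: at line 3 remove [zdtdy,hqv,tlci] add [bzm,udft] -> 11 lines: mcemu fkcjn lvsra bzm udft jjte dikv lge rgk sssj agyfr
Final line 6: jjte

Answer: jjte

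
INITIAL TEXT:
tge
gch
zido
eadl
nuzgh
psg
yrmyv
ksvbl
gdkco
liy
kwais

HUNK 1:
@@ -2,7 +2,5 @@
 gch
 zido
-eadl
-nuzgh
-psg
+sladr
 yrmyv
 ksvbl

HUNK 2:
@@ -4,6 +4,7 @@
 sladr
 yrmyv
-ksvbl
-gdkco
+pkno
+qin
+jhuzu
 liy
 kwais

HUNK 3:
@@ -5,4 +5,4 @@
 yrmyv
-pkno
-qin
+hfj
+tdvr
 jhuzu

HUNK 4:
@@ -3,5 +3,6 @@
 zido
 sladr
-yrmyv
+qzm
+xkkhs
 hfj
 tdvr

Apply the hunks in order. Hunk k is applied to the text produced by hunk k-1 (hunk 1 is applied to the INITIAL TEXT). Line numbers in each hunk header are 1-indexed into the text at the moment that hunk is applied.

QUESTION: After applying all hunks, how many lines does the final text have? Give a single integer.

Hunk 1: at line 2 remove [eadl,nuzgh,psg] add [sladr] -> 9 lines: tge gch zido sladr yrmyv ksvbl gdkco liy kwais
Hunk 2: at line 4 remove [ksvbl,gdkco] add [pkno,qin,jhuzu] -> 10 lines: tge gch zido sladr yrmyv pkno qin jhuzu liy kwais
Hunk 3: at line 5 remove [pkno,qin] add [hfj,tdvr] -> 10 lines: tge gch zido sladr yrmyv hfj tdvr jhuzu liy kwais
Hunk 4: at line 3 remove [yrmyv] add [qzm,xkkhs] -> 11 lines: tge gch zido sladr qzm xkkhs hfj tdvr jhuzu liy kwais
Final line count: 11

Answer: 11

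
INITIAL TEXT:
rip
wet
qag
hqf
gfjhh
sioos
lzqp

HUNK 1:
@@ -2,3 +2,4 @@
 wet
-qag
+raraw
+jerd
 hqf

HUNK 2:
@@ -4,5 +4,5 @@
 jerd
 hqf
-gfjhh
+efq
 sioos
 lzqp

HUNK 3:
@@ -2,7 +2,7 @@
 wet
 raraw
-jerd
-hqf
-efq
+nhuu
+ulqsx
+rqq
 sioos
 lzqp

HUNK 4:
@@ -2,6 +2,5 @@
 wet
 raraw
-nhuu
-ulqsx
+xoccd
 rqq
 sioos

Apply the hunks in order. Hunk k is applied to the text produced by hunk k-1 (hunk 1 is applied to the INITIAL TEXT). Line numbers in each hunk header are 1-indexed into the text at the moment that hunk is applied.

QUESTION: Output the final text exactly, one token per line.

Answer: rip
wet
raraw
xoccd
rqq
sioos
lzqp

Derivation:
Hunk 1: at line 2 remove [qag] add [raraw,jerd] -> 8 lines: rip wet raraw jerd hqf gfjhh sioos lzqp
Hunk 2: at line 4 remove [gfjhh] add [efq] -> 8 lines: rip wet raraw jerd hqf efq sioos lzqp
Hunk 3: at line 2 remove [jerd,hqf,efq] add [nhuu,ulqsx,rqq] -> 8 lines: rip wet raraw nhuu ulqsx rqq sioos lzqp
Hunk 4: at line 2 remove [nhuu,ulqsx] add [xoccd] -> 7 lines: rip wet raraw xoccd rqq sioos lzqp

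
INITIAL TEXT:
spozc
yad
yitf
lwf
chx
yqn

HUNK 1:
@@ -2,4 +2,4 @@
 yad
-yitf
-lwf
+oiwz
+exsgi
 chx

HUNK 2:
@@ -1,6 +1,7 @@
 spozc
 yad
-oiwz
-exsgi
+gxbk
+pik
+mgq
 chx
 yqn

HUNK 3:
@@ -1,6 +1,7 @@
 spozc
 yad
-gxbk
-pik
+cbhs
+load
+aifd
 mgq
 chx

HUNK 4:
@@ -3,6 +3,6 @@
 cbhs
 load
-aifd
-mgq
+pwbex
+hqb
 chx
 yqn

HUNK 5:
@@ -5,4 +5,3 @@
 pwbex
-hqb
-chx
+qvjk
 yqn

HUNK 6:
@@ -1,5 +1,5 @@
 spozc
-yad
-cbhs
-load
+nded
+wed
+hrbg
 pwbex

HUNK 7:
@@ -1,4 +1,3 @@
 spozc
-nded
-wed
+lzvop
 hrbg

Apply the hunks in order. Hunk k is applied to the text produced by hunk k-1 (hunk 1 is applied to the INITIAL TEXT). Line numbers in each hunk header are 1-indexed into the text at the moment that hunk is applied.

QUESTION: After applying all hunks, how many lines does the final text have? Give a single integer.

Answer: 6

Derivation:
Hunk 1: at line 2 remove [yitf,lwf] add [oiwz,exsgi] -> 6 lines: spozc yad oiwz exsgi chx yqn
Hunk 2: at line 1 remove [oiwz,exsgi] add [gxbk,pik,mgq] -> 7 lines: spozc yad gxbk pik mgq chx yqn
Hunk 3: at line 1 remove [gxbk,pik] add [cbhs,load,aifd] -> 8 lines: spozc yad cbhs load aifd mgq chx yqn
Hunk 4: at line 3 remove [aifd,mgq] add [pwbex,hqb] -> 8 lines: spozc yad cbhs load pwbex hqb chx yqn
Hunk 5: at line 5 remove [hqb,chx] add [qvjk] -> 7 lines: spozc yad cbhs load pwbex qvjk yqn
Hunk 6: at line 1 remove [yad,cbhs,load] add [nded,wed,hrbg] -> 7 lines: spozc nded wed hrbg pwbex qvjk yqn
Hunk 7: at line 1 remove [nded,wed] add [lzvop] -> 6 lines: spozc lzvop hrbg pwbex qvjk yqn
Final line count: 6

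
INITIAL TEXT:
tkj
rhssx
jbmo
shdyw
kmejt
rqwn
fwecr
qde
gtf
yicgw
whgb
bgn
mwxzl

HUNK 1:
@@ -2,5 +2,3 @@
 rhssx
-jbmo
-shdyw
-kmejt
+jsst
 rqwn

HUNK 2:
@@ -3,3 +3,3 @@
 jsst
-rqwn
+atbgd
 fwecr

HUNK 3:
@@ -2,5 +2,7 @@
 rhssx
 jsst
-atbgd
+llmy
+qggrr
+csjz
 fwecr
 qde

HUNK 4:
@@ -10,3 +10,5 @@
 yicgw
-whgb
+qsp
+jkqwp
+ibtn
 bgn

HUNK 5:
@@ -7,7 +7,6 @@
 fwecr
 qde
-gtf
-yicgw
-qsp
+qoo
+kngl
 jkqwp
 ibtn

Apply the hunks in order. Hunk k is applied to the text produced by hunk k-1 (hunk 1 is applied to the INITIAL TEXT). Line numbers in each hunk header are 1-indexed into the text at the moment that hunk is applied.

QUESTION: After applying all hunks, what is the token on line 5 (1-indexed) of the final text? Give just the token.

Answer: qggrr

Derivation:
Hunk 1: at line 2 remove [jbmo,shdyw,kmejt] add [jsst] -> 11 lines: tkj rhssx jsst rqwn fwecr qde gtf yicgw whgb bgn mwxzl
Hunk 2: at line 3 remove [rqwn] add [atbgd] -> 11 lines: tkj rhssx jsst atbgd fwecr qde gtf yicgw whgb bgn mwxzl
Hunk 3: at line 2 remove [atbgd] add [llmy,qggrr,csjz] -> 13 lines: tkj rhssx jsst llmy qggrr csjz fwecr qde gtf yicgw whgb bgn mwxzl
Hunk 4: at line 10 remove [whgb] add [qsp,jkqwp,ibtn] -> 15 lines: tkj rhssx jsst llmy qggrr csjz fwecr qde gtf yicgw qsp jkqwp ibtn bgn mwxzl
Hunk 5: at line 7 remove [gtf,yicgw,qsp] add [qoo,kngl] -> 14 lines: tkj rhssx jsst llmy qggrr csjz fwecr qde qoo kngl jkqwp ibtn bgn mwxzl
Final line 5: qggrr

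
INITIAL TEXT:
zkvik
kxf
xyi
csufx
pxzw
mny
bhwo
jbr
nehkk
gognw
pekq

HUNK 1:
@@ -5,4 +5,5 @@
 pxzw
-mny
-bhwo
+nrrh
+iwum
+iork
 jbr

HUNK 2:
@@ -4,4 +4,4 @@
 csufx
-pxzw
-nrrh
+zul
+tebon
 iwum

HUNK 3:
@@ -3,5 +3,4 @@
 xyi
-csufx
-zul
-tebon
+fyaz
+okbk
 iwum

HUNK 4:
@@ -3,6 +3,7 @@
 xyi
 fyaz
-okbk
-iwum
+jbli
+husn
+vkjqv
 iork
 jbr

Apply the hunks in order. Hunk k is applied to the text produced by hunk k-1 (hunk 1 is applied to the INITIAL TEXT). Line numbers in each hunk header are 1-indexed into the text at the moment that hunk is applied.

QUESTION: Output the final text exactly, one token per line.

Answer: zkvik
kxf
xyi
fyaz
jbli
husn
vkjqv
iork
jbr
nehkk
gognw
pekq

Derivation:
Hunk 1: at line 5 remove [mny,bhwo] add [nrrh,iwum,iork] -> 12 lines: zkvik kxf xyi csufx pxzw nrrh iwum iork jbr nehkk gognw pekq
Hunk 2: at line 4 remove [pxzw,nrrh] add [zul,tebon] -> 12 lines: zkvik kxf xyi csufx zul tebon iwum iork jbr nehkk gognw pekq
Hunk 3: at line 3 remove [csufx,zul,tebon] add [fyaz,okbk] -> 11 lines: zkvik kxf xyi fyaz okbk iwum iork jbr nehkk gognw pekq
Hunk 4: at line 3 remove [okbk,iwum] add [jbli,husn,vkjqv] -> 12 lines: zkvik kxf xyi fyaz jbli husn vkjqv iork jbr nehkk gognw pekq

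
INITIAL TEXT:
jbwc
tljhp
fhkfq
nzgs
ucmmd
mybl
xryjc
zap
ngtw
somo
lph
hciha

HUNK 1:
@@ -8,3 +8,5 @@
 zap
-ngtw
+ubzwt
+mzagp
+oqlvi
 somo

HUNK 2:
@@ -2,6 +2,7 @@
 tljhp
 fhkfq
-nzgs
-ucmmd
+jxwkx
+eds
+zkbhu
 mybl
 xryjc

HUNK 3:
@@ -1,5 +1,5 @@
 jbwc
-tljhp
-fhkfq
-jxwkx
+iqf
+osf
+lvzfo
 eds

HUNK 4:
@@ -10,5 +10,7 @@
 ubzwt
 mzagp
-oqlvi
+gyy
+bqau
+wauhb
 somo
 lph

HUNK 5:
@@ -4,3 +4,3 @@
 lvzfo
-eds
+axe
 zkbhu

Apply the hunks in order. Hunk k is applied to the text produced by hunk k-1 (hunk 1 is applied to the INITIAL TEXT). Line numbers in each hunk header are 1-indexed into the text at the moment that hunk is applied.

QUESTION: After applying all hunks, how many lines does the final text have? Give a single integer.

Hunk 1: at line 8 remove [ngtw] add [ubzwt,mzagp,oqlvi] -> 14 lines: jbwc tljhp fhkfq nzgs ucmmd mybl xryjc zap ubzwt mzagp oqlvi somo lph hciha
Hunk 2: at line 2 remove [nzgs,ucmmd] add [jxwkx,eds,zkbhu] -> 15 lines: jbwc tljhp fhkfq jxwkx eds zkbhu mybl xryjc zap ubzwt mzagp oqlvi somo lph hciha
Hunk 3: at line 1 remove [tljhp,fhkfq,jxwkx] add [iqf,osf,lvzfo] -> 15 lines: jbwc iqf osf lvzfo eds zkbhu mybl xryjc zap ubzwt mzagp oqlvi somo lph hciha
Hunk 4: at line 10 remove [oqlvi] add [gyy,bqau,wauhb] -> 17 lines: jbwc iqf osf lvzfo eds zkbhu mybl xryjc zap ubzwt mzagp gyy bqau wauhb somo lph hciha
Hunk 5: at line 4 remove [eds] add [axe] -> 17 lines: jbwc iqf osf lvzfo axe zkbhu mybl xryjc zap ubzwt mzagp gyy bqau wauhb somo lph hciha
Final line count: 17

Answer: 17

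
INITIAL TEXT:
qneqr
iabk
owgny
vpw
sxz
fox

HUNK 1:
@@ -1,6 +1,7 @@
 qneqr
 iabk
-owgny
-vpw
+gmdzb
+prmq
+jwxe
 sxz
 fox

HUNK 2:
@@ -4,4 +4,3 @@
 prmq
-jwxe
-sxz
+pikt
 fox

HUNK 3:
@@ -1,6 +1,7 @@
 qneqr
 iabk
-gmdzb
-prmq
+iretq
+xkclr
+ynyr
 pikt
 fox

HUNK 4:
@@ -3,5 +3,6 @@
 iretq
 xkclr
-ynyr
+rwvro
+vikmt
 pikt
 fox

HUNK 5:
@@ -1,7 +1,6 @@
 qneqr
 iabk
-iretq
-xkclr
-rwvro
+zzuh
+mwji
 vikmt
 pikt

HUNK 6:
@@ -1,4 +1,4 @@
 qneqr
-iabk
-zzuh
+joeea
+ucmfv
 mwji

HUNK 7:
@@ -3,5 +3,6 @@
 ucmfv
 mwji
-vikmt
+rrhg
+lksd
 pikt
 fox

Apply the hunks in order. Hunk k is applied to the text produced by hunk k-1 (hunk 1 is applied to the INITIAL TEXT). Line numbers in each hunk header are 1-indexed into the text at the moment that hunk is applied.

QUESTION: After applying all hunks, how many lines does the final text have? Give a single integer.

Answer: 8

Derivation:
Hunk 1: at line 1 remove [owgny,vpw] add [gmdzb,prmq,jwxe] -> 7 lines: qneqr iabk gmdzb prmq jwxe sxz fox
Hunk 2: at line 4 remove [jwxe,sxz] add [pikt] -> 6 lines: qneqr iabk gmdzb prmq pikt fox
Hunk 3: at line 1 remove [gmdzb,prmq] add [iretq,xkclr,ynyr] -> 7 lines: qneqr iabk iretq xkclr ynyr pikt fox
Hunk 4: at line 3 remove [ynyr] add [rwvro,vikmt] -> 8 lines: qneqr iabk iretq xkclr rwvro vikmt pikt fox
Hunk 5: at line 1 remove [iretq,xkclr,rwvro] add [zzuh,mwji] -> 7 lines: qneqr iabk zzuh mwji vikmt pikt fox
Hunk 6: at line 1 remove [iabk,zzuh] add [joeea,ucmfv] -> 7 lines: qneqr joeea ucmfv mwji vikmt pikt fox
Hunk 7: at line 3 remove [vikmt] add [rrhg,lksd] -> 8 lines: qneqr joeea ucmfv mwji rrhg lksd pikt fox
Final line count: 8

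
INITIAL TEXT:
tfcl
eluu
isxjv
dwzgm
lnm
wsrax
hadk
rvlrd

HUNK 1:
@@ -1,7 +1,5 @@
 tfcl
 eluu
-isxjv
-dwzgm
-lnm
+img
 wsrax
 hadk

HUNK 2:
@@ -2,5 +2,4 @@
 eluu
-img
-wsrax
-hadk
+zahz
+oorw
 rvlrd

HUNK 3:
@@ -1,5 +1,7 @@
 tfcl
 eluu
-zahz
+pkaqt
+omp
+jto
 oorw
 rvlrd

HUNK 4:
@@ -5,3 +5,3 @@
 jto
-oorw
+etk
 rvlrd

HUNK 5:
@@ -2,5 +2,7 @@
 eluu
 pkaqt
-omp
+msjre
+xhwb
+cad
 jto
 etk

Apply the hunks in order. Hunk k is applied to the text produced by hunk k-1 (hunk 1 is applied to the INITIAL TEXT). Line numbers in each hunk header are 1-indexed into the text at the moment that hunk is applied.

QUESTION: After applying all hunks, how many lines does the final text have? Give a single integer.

Hunk 1: at line 1 remove [isxjv,dwzgm,lnm] add [img] -> 6 lines: tfcl eluu img wsrax hadk rvlrd
Hunk 2: at line 2 remove [img,wsrax,hadk] add [zahz,oorw] -> 5 lines: tfcl eluu zahz oorw rvlrd
Hunk 3: at line 1 remove [zahz] add [pkaqt,omp,jto] -> 7 lines: tfcl eluu pkaqt omp jto oorw rvlrd
Hunk 4: at line 5 remove [oorw] add [etk] -> 7 lines: tfcl eluu pkaqt omp jto etk rvlrd
Hunk 5: at line 2 remove [omp] add [msjre,xhwb,cad] -> 9 lines: tfcl eluu pkaqt msjre xhwb cad jto etk rvlrd
Final line count: 9

Answer: 9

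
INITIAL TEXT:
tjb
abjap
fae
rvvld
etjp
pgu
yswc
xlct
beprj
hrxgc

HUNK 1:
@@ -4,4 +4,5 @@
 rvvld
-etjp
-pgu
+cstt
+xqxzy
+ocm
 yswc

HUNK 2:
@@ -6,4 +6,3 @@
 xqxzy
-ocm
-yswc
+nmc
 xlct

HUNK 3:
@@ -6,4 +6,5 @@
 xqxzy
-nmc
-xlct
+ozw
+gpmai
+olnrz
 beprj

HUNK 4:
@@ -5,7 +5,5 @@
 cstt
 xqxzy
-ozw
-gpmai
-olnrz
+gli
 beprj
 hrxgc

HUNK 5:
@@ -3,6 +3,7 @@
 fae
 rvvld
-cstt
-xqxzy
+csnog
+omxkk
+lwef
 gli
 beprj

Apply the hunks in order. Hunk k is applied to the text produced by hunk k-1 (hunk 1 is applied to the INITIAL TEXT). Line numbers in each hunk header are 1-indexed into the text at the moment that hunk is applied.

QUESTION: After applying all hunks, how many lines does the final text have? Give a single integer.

Answer: 10

Derivation:
Hunk 1: at line 4 remove [etjp,pgu] add [cstt,xqxzy,ocm] -> 11 lines: tjb abjap fae rvvld cstt xqxzy ocm yswc xlct beprj hrxgc
Hunk 2: at line 6 remove [ocm,yswc] add [nmc] -> 10 lines: tjb abjap fae rvvld cstt xqxzy nmc xlct beprj hrxgc
Hunk 3: at line 6 remove [nmc,xlct] add [ozw,gpmai,olnrz] -> 11 lines: tjb abjap fae rvvld cstt xqxzy ozw gpmai olnrz beprj hrxgc
Hunk 4: at line 5 remove [ozw,gpmai,olnrz] add [gli] -> 9 lines: tjb abjap fae rvvld cstt xqxzy gli beprj hrxgc
Hunk 5: at line 3 remove [cstt,xqxzy] add [csnog,omxkk,lwef] -> 10 lines: tjb abjap fae rvvld csnog omxkk lwef gli beprj hrxgc
Final line count: 10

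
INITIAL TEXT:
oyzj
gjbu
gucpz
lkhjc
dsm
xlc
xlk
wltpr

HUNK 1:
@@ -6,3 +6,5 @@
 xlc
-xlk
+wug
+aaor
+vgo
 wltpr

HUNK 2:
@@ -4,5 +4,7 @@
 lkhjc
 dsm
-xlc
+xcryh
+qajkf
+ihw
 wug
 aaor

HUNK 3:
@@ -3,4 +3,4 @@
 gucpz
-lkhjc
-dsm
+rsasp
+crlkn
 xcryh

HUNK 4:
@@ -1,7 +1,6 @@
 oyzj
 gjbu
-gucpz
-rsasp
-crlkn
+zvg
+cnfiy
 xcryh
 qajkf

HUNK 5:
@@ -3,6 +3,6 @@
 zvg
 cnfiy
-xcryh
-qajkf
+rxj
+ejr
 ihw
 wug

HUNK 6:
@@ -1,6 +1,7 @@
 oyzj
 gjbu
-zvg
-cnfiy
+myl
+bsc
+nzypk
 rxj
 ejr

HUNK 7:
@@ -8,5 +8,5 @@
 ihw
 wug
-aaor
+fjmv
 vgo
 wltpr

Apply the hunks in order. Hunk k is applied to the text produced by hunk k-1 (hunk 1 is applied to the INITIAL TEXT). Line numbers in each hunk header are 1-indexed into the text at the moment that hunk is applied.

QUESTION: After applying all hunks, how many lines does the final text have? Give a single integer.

Answer: 12

Derivation:
Hunk 1: at line 6 remove [xlk] add [wug,aaor,vgo] -> 10 lines: oyzj gjbu gucpz lkhjc dsm xlc wug aaor vgo wltpr
Hunk 2: at line 4 remove [xlc] add [xcryh,qajkf,ihw] -> 12 lines: oyzj gjbu gucpz lkhjc dsm xcryh qajkf ihw wug aaor vgo wltpr
Hunk 3: at line 3 remove [lkhjc,dsm] add [rsasp,crlkn] -> 12 lines: oyzj gjbu gucpz rsasp crlkn xcryh qajkf ihw wug aaor vgo wltpr
Hunk 4: at line 1 remove [gucpz,rsasp,crlkn] add [zvg,cnfiy] -> 11 lines: oyzj gjbu zvg cnfiy xcryh qajkf ihw wug aaor vgo wltpr
Hunk 5: at line 3 remove [xcryh,qajkf] add [rxj,ejr] -> 11 lines: oyzj gjbu zvg cnfiy rxj ejr ihw wug aaor vgo wltpr
Hunk 6: at line 1 remove [zvg,cnfiy] add [myl,bsc,nzypk] -> 12 lines: oyzj gjbu myl bsc nzypk rxj ejr ihw wug aaor vgo wltpr
Hunk 7: at line 8 remove [aaor] add [fjmv] -> 12 lines: oyzj gjbu myl bsc nzypk rxj ejr ihw wug fjmv vgo wltpr
Final line count: 12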